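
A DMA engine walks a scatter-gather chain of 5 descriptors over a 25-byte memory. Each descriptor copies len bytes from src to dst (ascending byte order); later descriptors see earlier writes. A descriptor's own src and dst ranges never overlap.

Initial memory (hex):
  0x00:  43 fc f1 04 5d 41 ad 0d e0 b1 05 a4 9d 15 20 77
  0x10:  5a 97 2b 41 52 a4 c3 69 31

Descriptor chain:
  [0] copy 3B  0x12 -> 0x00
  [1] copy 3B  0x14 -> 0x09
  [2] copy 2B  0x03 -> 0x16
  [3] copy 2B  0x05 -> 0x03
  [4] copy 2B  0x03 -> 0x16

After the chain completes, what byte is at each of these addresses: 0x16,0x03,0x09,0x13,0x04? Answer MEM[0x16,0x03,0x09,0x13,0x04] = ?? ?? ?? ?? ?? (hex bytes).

MEM[0x16,0x03,0x09,0x13,0x04] = 41 41 52 41 ad

#0 dst[0x00+3] := {0x2b,0x41,0x52}
#1 dst[0x09+3] := {0x52,0xa4,0xc3}
#2 dst[0x16+2] := {0x04,0x5d}
#3 dst[0x03+2] := {0x41,0xad}
#4 dst[0x16+2] := {0x41,0xad}
query mem[0x16]=0x41, mem[0x03]=0x41, mem[0x09]=0x52, mem[0x13]=0x41, mem[0x04]=0xad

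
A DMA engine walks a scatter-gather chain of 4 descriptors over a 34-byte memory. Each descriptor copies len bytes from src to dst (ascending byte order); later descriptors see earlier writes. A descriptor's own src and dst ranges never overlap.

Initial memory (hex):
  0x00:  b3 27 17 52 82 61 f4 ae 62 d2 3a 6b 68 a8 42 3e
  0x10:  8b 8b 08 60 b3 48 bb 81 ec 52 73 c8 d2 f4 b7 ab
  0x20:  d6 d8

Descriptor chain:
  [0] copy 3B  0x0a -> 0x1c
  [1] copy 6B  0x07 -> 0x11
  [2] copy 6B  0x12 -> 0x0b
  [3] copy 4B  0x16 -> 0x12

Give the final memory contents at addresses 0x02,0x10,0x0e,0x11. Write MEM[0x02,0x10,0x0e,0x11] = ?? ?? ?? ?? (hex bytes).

MEM[0x02,0x10,0x0e,0x11] = 17 81 6b ae

D0: mem[0x1c..0x1e] <- [3a 6b 68]
D1: mem[0x11..0x16] <- [ae 62 d2 3a 6b 68]
D2: mem[0x0b..0x10] <- [62 d2 3a 6b 68 81]
D3: mem[0x12..0x15] <- [68 81 ec 52]
query mem[0x02]=0x17, mem[0x10]=0x81, mem[0x0e]=0x6b, mem[0x11]=0xae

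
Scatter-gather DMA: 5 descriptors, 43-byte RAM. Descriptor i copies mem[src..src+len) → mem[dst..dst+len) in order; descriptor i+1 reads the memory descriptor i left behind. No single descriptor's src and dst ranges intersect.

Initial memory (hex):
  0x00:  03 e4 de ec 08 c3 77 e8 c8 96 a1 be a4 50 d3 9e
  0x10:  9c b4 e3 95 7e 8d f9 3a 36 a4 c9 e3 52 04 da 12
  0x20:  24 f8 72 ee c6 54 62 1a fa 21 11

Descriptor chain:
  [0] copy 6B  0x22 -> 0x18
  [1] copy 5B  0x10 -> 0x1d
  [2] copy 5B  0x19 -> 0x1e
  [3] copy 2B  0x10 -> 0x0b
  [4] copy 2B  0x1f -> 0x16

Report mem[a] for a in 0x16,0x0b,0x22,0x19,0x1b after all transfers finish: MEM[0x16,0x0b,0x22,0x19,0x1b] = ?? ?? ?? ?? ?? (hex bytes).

MEM[0x16,0x0b,0x22,0x19,0x1b] = c6 9c 9c ee 54

#0 dst[0x18+6] := {0x72,0xee,0xc6,0x54,0x62,0x1a}
#1 dst[0x1d+5] := {0x9c,0xb4,0xe3,0x95,0x7e}
#2 dst[0x1e+5] := {0xee,0xc6,0x54,0x62,0x9c}
#3 dst[0x0b+2] := {0x9c,0xb4}
#4 dst[0x16+2] := {0xc6,0x54}
query mem[0x16]=0xc6, mem[0x0b]=0x9c, mem[0x22]=0x9c, mem[0x19]=0xee, mem[0x1b]=0x54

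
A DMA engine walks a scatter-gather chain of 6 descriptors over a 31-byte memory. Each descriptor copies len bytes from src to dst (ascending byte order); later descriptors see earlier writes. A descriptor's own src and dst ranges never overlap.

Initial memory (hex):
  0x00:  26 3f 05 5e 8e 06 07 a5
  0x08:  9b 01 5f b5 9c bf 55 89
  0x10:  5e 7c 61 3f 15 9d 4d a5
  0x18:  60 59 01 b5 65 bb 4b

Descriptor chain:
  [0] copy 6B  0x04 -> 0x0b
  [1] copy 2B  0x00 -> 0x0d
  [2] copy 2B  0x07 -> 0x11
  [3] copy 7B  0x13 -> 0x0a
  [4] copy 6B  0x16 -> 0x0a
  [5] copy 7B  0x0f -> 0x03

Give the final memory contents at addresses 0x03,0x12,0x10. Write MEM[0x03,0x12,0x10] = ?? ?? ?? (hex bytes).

MEM[0x03,0x12,0x10] = b5 9b 59

#0 dst[0x0b+6] := {0x8e,0x06,0x07,0xa5,0x9b,0x01}
#1 dst[0x0d+2] := {0x26,0x3f}
#2 dst[0x11+2] := {0xa5,0x9b}
#3 dst[0x0a+7] := {0x3f,0x15,0x9d,0x4d,0xa5,0x60,0x59}
#4 dst[0x0a+6] := {0x4d,0xa5,0x60,0x59,0x01,0xb5}
#5 dst[0x03+7] := {0xb5,0x59,0xa5,0x9b,0x3f,0x15,0x9d}
query mem[0x03]=0xb5, mem[0x12]=0x9b, mem[0x10]=0x59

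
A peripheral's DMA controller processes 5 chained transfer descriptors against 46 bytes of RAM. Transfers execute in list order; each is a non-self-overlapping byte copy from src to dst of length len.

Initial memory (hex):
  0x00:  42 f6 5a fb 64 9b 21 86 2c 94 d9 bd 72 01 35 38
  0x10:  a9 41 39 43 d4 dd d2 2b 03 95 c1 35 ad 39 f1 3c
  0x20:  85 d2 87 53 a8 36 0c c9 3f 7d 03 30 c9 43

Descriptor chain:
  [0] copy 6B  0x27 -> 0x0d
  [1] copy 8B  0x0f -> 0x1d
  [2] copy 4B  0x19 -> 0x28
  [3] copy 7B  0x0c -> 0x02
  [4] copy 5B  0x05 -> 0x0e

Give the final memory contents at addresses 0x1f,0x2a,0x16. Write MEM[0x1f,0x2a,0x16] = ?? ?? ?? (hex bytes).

#0 dst[0x0d+6] := {0xc9,0x3f,0x7d,0x03,0x30,0xc9}
#1 dst[0x1d+8] := {0x7d,0x03,0x30,0xc9,0x43,0xd4,0xdd,0xd2}
#2 dst[0x28+4] := {0x95,0xc1,0x35,0xad}
#3 dst[0x02+7] := {0x72,0xc9,0x3f,0x7d,0x03,0x30,0xc9}
#4 dst[0x0e+5] := {0x7d,0x03,0x30,0xc9,0x94}
query mem[0x1f]=0x30, mem[0x2a]=0x35, mem[0x16]=0xd2

MEM[0x1f,0x2a,0x16] = 30 35 d2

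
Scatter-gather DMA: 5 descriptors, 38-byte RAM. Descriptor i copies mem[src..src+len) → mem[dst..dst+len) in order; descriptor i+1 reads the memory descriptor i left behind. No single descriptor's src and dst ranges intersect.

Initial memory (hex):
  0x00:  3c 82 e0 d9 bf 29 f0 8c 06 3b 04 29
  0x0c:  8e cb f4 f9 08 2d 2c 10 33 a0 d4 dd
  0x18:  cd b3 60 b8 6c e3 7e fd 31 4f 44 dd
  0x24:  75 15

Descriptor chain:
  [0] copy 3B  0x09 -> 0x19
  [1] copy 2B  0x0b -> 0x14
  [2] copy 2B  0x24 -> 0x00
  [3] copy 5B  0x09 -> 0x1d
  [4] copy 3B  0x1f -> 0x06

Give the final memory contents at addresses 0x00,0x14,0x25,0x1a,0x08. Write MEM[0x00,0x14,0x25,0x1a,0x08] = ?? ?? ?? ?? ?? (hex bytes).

#0 dst[0x19+3] := {0x3b,0x04,0x29}
#1 dst[0x14+2] := {0x29,0x8e}
#2 dst[0x00+2] := {0x75,0x15}
#3 dst[0x1d+5] := {0x3b,0x04,0x29,0x8e,0xcb}
#4 dst[0x06+3] := {0x29,0x8e,0xcb}
query mem[0x00]=0x75, mem[0x14]=0x29, mem[0x25]=0x15, mem[0x1a]=0x04, mem[0x08]=0xcb

MEM[0x00,0x14,0x25,0x1a,0x08] = 75 29 15 04 cb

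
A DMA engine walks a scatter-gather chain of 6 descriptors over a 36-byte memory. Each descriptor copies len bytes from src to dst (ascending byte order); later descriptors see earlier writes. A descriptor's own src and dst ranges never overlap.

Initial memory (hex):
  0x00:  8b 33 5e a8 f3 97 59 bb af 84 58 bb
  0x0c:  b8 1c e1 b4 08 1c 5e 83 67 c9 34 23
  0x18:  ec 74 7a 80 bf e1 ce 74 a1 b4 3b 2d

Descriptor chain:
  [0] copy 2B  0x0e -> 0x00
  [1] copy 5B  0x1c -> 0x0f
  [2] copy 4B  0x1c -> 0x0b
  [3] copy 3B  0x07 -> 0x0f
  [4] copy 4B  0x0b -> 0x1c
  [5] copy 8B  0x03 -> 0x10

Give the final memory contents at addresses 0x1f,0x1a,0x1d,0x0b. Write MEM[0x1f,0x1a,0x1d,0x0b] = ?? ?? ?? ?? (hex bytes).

D0: mem[0x00..0x01] <- [e1 b4]
D1: mem[0x0f..0x13] <- [bf e1 ce 74 a1]
D2: mem[0x0b..0x0e] <- [bf e1 ce 74]
D3: mem[0x0f..0x11] <- [bb af 84]
D4: mem[0x1c..0x1f] <- [bf e1 ce 74]
D5: mem[0x10..0x17] <- [a8 f3 97 59 bb af 84 58]
query mem[0x1f]=0x74, mem[0x1a]=0x7a, mem[0x1d]=0xe1, mem[0x0b]=0xbf

MEM[0x1f,0x1a,0x1d,0x0b] = 74 7a e1 bf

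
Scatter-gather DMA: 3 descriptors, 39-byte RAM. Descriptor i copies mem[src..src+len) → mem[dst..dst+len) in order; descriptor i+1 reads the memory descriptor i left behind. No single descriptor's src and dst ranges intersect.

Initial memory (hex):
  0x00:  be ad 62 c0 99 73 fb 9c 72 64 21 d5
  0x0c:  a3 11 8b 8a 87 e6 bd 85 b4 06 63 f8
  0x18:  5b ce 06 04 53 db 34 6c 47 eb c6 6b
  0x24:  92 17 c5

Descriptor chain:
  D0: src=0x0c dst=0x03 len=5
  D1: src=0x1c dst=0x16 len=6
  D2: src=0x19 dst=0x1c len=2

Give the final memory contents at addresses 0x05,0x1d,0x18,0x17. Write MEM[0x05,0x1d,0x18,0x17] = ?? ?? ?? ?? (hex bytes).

MEM[0x05,0x1d,0x18,0x17] = 8b 47 34 db

[0] 0x0c->0x03 len=5 : a3 11 8b 8a 87
[1] 0x1c->0x16 len=6 : 53 db 34 6c 47 eb
[2] 0x19->0x1c len=2 : 6c 47
query mem[0x05]=0x8b, mem[0x1d]=0x47, mem[0x18]=0x34, mem[0x17]=0xdb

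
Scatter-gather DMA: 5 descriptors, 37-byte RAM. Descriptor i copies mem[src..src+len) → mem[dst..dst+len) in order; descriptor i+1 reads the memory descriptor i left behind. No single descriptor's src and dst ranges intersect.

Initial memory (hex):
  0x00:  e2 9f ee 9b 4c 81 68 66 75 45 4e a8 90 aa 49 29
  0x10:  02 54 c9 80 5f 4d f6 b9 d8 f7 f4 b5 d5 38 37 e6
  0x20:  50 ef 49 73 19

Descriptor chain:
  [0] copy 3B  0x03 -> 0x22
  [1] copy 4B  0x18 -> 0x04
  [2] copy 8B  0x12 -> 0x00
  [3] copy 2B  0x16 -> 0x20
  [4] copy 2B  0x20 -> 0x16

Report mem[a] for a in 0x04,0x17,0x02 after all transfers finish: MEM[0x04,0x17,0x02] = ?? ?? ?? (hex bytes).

D0: mem[0x22..0x24] <- [9b 4c 81]
D1: mem[0x04..0x07] <- [d8 f7 f4 b5]
D2: mem[0x00..0x07] <- [c9 80 5f 4d f6 b9 d8 f7]
D3: mem[0x20..0x21] <- [f6 b9]
D4: mem[0x16..0x17] <- [f6 b9]
query mem[0x04]=0xf6, mem[0x17]=0xb9, mem[0x02]=0x5f

MEM[0x04,0x17,0x02] = f6 b9 5f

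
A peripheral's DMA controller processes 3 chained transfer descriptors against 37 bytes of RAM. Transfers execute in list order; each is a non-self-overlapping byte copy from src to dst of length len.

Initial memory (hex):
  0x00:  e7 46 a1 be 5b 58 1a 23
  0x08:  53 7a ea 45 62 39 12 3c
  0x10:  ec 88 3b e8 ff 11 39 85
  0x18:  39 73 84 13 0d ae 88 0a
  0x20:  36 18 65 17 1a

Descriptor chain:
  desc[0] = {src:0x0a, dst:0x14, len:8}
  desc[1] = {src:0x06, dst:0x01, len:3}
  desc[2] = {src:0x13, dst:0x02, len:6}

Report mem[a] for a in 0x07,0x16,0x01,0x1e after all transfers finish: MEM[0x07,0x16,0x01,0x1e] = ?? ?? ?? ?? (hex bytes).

D0: mem[0x14..0x1b] <- [ea 45 62 39 12 3c ec 88]
D1: mem[0x01..0x03] <- [1a 23 53]
D2: mem[0x02..0x07] <- [e8 ea 45 62 39 12]
query mem[0x07]=0x12, mem[0x16]=0x62, mem[0x01]=0x1a, mem[0x1e]=0x88

MEM[0x07,0x16,0x01,0x1e] = 12 62 1a 88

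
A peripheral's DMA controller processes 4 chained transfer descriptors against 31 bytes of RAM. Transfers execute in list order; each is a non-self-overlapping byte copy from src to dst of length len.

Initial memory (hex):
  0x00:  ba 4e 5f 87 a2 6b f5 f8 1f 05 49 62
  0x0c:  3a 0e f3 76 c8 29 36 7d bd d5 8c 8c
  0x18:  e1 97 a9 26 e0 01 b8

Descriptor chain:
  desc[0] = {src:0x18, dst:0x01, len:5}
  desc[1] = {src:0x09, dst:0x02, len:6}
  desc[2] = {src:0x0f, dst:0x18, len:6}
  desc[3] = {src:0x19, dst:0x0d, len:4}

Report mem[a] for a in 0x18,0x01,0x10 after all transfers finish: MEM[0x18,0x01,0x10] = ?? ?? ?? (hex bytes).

MEM[0x18,0x01,0x10] = 76 e1 7d

[0] 0x18->0x01 len=5 : e1 97 a9 26 e0
[1] 0x09->0x02 len=6 : 05 49 62 3a 0e f3
[2] 0x0f->0x18 len=6 : 76 c8 29 36 7d bd
[3] 0x19->0x0d len=4 : c8 29 36 7d
query mem[0x18]=0x76, mem[0x01]=0xe1, mem[0x10]=0x7d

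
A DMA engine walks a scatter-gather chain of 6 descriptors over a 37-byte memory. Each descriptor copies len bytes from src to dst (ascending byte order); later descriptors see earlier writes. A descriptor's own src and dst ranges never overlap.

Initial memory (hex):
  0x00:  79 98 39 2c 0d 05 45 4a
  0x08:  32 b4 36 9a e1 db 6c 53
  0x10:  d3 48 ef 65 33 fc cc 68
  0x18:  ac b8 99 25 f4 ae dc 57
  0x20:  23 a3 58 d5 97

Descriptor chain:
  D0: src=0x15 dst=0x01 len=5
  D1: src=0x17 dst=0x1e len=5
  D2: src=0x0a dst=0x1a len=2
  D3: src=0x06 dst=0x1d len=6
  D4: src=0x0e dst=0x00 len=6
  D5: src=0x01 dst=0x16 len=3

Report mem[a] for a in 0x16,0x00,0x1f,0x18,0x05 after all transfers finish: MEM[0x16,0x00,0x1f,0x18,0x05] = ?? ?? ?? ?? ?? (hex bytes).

MEM[0x16,0x00,0x1f,0x18,0x05] = 53 6c 32 48 65

#0 dst[0x01+5] := {0xfc,0xcc,0x68,0xac,0xb8}
#1 dst[0x1e+5] := {0x68,0xac,0xb8,0x99,0x25}
#2 dst[0x1a+2] := {0x36,0x9a}
#3 dst[0x1d+6] := {0x45,0x4a,0x32,0xb4,0x36,0x9a}
#4 dst[0x00+6] := {0x6c,0x53,0xd3,0x48,0xef,0x65}
#5 dst[0x16+3] := {0x53,0xd3,0x48}
query mem[0x16]=0x53, mem[0x00]=0x6c, mem[0x1f]=0x32, mem[0x18]=0x48, mem[0x05]=0x65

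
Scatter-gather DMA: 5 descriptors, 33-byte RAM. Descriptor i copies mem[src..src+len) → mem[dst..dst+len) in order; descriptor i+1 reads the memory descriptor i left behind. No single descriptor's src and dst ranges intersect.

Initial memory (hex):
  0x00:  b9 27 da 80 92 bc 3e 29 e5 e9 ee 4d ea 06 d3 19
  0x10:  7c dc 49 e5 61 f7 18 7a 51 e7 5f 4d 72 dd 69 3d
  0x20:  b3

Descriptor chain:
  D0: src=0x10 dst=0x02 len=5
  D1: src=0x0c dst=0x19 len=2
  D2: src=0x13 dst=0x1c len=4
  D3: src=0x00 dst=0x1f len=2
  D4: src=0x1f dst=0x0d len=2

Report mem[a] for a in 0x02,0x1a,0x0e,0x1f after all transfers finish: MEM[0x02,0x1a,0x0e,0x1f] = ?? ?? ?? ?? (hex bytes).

MEM[0x02,0x1a,0x0e,0x1f] = 7c 06 27 b9

D0: mem[0x02..0x06] <- [7c dc 49 e5 61]
D1: mem[0x19..0x1a] <- [ea 06]
D2: mem[0x1c..0x1f] <- [e5 61 f7 18]
D3: mem[0x1f..0x20] <- [b9 27]
D4: mem[0x0d..0x0e] <- [b9 27]
query mem[0x02]=0x7c, mem[0x1a]=0x06, mem[0x0e]=0x27, mem[0x1f]=0xb9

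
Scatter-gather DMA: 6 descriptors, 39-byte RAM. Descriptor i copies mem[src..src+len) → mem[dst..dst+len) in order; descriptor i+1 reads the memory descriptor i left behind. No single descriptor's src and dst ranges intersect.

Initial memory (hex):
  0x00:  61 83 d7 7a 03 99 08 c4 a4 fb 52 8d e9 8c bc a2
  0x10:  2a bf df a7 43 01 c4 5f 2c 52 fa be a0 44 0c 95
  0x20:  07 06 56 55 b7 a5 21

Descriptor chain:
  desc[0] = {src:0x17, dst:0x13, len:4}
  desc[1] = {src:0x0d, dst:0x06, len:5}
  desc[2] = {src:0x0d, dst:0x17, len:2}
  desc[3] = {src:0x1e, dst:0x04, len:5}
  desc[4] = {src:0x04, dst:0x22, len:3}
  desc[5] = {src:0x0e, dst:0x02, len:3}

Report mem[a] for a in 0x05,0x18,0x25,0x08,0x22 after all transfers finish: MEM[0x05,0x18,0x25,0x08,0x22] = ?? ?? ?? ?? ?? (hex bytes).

  after D0: wrote 4B at 0x13 = 5f2c52fa
  after D1: wrote 5B at 0x06 = 8cbca22abf
  after D2: wrote 2B at 0x17 = 8cbc
  after D3: wrote 5B at 0x04 = 0c95070656
  after D4: wrote 3B at 0x22 = 0c9507
  after D5: wrote 3B at 0x02 = bca22a
query mem[0x05]=0x95, mem[0x18]=0xbc, mem[0x25]=0xa5, mem[0x08]=0x56, mem[0x22]=0x0c

MEM[0x05,0x18,0x25,0x08,0x22] = 95 bc a5 56 0c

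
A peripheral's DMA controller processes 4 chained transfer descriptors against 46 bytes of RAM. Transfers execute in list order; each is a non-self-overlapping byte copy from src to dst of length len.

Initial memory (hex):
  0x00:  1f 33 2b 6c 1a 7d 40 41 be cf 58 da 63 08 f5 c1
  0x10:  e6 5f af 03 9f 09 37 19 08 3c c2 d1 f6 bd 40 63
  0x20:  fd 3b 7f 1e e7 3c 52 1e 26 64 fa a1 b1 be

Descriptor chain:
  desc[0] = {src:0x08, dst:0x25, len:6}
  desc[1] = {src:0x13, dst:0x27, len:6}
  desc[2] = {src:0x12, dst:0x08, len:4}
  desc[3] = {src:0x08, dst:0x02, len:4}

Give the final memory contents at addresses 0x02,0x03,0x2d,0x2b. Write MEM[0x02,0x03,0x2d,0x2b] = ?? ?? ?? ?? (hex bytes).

MEM[0x02,0x03,0x2d,0x2b] = af 03 be 19

#0 dst[0x25+6] := {0xbe,0xcf,0x58,0xda,0x63,0x08}
#1 dst[0x27+6] := {0x03,0x9f,0x09,0x37,0x19,0x08}
#2 dst[0x08+4] := {0xaf,0x03,0x9f,0x09}
#3 dst[0x02+4] := {0xaf,0x03,0x9f,0x09}
query mem[0x02]=0xaf, mem[0x03]=0x03, mem[0x2d]=0xbe, mem[0x2b]=0x19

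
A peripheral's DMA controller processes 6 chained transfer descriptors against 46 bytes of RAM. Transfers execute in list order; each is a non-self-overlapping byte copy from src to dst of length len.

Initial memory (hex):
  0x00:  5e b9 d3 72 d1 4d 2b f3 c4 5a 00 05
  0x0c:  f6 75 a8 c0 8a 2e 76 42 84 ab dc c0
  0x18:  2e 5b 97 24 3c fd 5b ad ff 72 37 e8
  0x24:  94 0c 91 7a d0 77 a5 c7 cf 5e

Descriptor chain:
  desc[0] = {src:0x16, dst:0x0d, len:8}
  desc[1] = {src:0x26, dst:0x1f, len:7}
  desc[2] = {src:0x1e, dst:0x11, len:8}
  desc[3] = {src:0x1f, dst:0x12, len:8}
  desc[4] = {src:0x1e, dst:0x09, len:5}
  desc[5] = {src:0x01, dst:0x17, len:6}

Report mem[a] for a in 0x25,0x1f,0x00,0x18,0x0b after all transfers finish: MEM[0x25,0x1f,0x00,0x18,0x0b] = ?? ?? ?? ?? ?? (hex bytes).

D0: mem[0x0d..0x14] <- [dc c0 2e 5b 97 24 3c fd]
D1: mem[0x1f..0x25] <- [91 7a d0 77 a5 c7 cf]
D2: mem[0x11..0x18] <- [5b 91 7a d0 77 a5 c7 cf]
D3: mem[0x12..0x19] <- [91 7a d0 77 a5 c7 cf 91]
D4: mem[0x09..0x0d] <- [5b 91 7a d0 77]
D5: mem[0x17..0x1c] <- [b9 d3 72 d1 4d 2b]
query mem[0x25]=0xcf, mem[0x1f]=0x91, mem[0x00]=0x5e, mem[0x18]=0xd3, mem[0x0b]=0x7a

MEM[0x25,0x1f,0x00,0x18,0x0b] = cf 91 5e d3 7a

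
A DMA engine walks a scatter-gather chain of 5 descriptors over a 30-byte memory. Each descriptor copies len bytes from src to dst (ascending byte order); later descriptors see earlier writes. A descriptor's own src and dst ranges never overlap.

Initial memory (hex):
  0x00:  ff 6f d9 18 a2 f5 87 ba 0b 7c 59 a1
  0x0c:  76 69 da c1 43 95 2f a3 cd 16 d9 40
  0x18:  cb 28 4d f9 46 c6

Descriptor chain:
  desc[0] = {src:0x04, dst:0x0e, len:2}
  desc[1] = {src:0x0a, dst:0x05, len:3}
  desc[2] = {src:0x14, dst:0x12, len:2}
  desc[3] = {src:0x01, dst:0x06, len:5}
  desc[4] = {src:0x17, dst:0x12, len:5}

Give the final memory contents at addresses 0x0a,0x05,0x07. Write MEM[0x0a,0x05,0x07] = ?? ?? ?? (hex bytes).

#0 dst[0x0e+2] := {0xa2,0xf5}
#1 dst[0x05+3] := {0x59,0xa1,0x76}
#2 dst[0x12+2] := {0xcd,0x16}
#3 dst[0x06+5] := {0x6f,0xd9,0x18,0xa2,0x59}
#4 dst[0x12+5] := {0x40,0xcb,0x28,0x4d,0xf9}
query mem[0x0a]=0x59, mem[0x05]=0x59, mem[0x07]=0xd9

MEM[0x0a,0x05,0x07] = 59 59 d9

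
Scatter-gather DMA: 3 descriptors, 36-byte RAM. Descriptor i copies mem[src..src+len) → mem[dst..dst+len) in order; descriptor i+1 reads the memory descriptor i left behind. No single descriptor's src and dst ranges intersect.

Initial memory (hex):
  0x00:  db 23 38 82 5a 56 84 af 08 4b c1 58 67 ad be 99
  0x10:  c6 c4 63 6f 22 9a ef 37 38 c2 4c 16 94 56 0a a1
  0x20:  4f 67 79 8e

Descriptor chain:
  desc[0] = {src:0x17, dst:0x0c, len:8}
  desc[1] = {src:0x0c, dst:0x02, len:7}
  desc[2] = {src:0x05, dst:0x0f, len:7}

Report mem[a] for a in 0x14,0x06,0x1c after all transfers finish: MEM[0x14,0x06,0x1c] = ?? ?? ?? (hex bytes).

MEM[0x14,0x06,0x1c] = c1 16 94

  after D0: wrote 8B at 0x0c = 3738c24c1694560a
  after D1: wrote 7B at 0x02 = 3738c24c169456
  after D2: wrote 7B at 0x0f = 4c1694564bc158
query mem[0x14]=0xc1, mem[0x06]=0x16, mem[0x1c]=0x94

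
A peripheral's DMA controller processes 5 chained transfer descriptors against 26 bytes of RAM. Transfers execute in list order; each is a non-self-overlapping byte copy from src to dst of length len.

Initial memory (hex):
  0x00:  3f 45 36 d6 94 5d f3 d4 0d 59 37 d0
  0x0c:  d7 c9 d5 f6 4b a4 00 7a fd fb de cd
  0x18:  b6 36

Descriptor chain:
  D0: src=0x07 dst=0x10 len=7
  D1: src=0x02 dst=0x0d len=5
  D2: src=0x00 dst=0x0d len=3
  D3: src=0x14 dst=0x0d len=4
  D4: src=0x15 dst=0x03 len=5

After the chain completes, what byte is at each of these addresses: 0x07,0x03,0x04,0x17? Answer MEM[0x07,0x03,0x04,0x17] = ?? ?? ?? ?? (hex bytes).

MEM[0x07,0x03,0x04,0x17] = 36 d7 c9 cd

#0 dst[0x10+7] := {0xd4,0x0d,0x59,0x37,0xd0,0xd7,0xc9}
#1 dst[0x0d+5] := {0x36,0xd6,0x94,0x5d,0xf3}
#2 dst[0x0d+3] := {0x3f,0x45,0x36}
#3 dst[0x0d+4] := {0xd0,0xd7,0xc9,0xcd}
#4 dst[0x03+5] := {0xd7,0xc9,0xcd,0xb6,0x36}
query mem[0x07]=0x36, mem[0x03]=0xd7, mem[0x04]=0xc9, mem[0x17]=0xcd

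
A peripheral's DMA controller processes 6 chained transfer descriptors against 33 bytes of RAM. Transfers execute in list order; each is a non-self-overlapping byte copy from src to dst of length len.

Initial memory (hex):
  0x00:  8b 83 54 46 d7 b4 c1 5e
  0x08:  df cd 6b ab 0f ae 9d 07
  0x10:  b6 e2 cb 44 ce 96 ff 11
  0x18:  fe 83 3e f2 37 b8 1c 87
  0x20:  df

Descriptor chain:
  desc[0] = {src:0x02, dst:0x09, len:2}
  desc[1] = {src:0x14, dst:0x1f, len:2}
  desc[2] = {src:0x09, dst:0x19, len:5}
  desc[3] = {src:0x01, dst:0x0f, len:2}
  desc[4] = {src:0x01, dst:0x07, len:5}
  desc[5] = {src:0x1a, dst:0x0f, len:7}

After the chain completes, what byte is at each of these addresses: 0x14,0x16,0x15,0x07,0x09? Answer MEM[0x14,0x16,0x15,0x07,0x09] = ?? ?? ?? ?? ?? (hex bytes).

MEM[0x14,0x16,0x15,0x07,0x09] = ce ff 96 83 46

D0: mem[0x09..0x0a] <- [54 46]
D1: mem[0x1f..0x20] <- [ce 96]
D2: mem[0x19..0x1d] <- [54 46 ab 0f ae]
D3: mem[0x0f..0x10] <- [83 54]
D4: mem[0x07..0x0b] <- [83 54 46 d7 b4]
D5: mem[0x0f..0x15] <- [46 ab 0f ae 1c ce 96]
query mem[0x14]=0xce, mem[0x16]=0xff, mem[0x15]=0x96, mem[0x07]=0x83, mem[0x09]=0x46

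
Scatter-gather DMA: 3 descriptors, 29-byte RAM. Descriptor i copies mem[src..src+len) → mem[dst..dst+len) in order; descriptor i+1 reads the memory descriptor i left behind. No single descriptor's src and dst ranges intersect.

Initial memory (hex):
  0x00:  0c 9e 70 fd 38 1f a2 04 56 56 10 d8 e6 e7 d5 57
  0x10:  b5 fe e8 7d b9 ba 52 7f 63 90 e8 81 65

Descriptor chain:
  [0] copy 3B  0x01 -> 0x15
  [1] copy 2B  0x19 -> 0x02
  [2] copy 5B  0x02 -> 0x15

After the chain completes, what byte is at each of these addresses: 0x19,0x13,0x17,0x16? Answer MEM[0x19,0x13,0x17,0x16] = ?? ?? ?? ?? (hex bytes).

D0: mem[0x15..0x17] <- [9e 70 fd]
D1: mem[0x02..0x03] <- [90 e8]
D2: mem[0x15..0x19] <- [90 e8 38 1f a2]
query mem[0x19]=0xa2, mem[0x13]=0x7d, mem[0x17]=0x38, mem[0x16]=0xe8

MEM[0x19,0x13,0x17,0x16] = a2 7d 38 e8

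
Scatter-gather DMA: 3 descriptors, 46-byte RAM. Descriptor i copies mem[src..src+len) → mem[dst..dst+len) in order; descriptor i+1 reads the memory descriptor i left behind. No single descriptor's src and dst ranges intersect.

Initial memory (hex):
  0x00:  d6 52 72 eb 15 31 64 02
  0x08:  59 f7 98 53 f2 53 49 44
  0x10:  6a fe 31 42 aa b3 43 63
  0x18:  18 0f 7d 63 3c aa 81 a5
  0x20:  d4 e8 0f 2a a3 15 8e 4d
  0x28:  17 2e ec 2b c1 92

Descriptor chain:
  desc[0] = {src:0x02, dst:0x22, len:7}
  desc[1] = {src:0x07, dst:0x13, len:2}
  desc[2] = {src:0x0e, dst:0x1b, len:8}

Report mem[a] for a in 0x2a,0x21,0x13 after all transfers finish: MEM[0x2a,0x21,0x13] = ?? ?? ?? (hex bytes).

D0: mem[0x22..0x28] <- [72 eb 15 31 64 02 59]
D1: mem[0x13..0x14] <- [02 59]
D2: mem[0x1b..0x22] <- [49 44 6a fe 31 02 59 b3]
query mem[0x2a]=0xec, mem[0x21]=0x59, mem[0x13]=0x02

MEM[0x2a,0x21,0x13] = ec 59 02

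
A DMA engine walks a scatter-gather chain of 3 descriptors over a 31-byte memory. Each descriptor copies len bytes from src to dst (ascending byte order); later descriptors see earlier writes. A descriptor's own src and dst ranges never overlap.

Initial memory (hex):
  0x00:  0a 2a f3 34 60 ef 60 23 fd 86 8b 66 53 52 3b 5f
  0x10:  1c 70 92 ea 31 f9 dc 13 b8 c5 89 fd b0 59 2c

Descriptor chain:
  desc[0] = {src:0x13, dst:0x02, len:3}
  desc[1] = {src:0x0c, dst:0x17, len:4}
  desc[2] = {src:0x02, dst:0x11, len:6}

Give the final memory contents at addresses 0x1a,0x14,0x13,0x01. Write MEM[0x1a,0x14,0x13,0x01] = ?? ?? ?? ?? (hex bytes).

MEM[0x1a,0x14,0x13,0x01] = 5f ef f9 2a

D0: mem[0x02..0x04] <- [ea 31 f9]
D1: mem[0x17..0x1a] <- [53 52 3b 5f]
D2: mem[0x11..0x16] <- [ea 31 f9 ef 60 23]
query mem[0x1a]=0x5f, mem[0x14]=0xef, mem[0x13]=0xf9, mem[0x01]=0x2a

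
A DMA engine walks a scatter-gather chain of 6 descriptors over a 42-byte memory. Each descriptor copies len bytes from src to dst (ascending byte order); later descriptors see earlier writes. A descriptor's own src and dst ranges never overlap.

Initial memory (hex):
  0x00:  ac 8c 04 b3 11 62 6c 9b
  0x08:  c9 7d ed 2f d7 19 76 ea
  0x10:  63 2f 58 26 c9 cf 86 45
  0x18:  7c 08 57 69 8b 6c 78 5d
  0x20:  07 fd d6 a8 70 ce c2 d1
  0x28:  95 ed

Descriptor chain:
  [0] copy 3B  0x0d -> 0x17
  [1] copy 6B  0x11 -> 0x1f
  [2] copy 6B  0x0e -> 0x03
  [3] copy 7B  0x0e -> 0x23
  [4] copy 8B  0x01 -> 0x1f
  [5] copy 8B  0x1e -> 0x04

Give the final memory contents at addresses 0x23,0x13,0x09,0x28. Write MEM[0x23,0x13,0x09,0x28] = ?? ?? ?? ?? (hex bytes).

  after D0: wrote 3B at 0x17 = 1976ea
  after D1: wrote 6B at 0x1f = 2f5826c9cf86
  after D2: wrote 6B at 0x03 = 76ea632f5826
  after D3: wrote 7B at 0x23 = 76ea632f5826c9
  after D4: wrote 8B at 0x1f = 8c0476ea632f5826
  after D5: wrote 8B at 0x04 = 788c0476ea632f58
query mem[0x23]=0x63, mem[0x13]=0x26, mem[0x09]=0x63, mem[0x28]=0x26

MEM[0x23,0x13,0x09,0x28] = 63 26 63 26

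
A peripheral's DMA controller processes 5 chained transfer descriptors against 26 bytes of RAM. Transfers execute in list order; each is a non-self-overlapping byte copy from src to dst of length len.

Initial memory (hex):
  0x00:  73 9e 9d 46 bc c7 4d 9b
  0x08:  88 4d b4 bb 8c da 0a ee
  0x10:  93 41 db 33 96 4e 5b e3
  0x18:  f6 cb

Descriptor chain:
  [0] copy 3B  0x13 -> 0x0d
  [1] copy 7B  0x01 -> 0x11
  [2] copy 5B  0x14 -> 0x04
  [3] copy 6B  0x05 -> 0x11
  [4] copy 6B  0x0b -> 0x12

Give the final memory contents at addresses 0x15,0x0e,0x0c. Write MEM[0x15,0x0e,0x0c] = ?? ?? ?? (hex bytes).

  after D0: wrote 3B at 0x0d = 33964e
  after D1: wrote 7B at 0x11 = 9e9d46bcc74d9b
  after D2: wrote 5B at 0x04 = bcc74d9bf6
  after D3: wrote 6B at 0x11 = c74d9bf64db4
  after D4: wrote 6B at 0x12 = bb8c33964e93
query mem[0x15]=0x96, mem[0x0e]=0x96, mem[0x0c]=0x8c

MEM[0x15,0x0e,0x0c] = 96 96 8c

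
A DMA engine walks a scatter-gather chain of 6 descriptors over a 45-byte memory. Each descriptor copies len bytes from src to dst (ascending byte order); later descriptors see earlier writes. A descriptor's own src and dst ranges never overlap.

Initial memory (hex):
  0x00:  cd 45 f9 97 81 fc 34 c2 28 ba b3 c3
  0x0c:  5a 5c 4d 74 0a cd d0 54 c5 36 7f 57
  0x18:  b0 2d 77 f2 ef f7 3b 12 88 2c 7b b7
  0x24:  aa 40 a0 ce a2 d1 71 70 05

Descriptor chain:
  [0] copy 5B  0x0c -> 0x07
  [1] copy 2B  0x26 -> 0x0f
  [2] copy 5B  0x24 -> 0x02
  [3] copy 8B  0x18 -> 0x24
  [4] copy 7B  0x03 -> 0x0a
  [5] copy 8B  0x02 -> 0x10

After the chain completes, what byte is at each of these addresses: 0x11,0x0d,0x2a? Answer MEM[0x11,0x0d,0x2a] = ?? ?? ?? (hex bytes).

D0: mem[0x07..0x0b] <- [5a 5c 4d 74 0a]
D1: mem[0x0f..0x10] <- [a0 ce]
D2: mem[0x02..0x06] <- [aa 40 a0 ce a2]
D3: mem[0x24..0x2b] <- [b0 2d 77 f2 ef f7 3b 12]
D4: mem[0x0a..0x10] <- [40 a0 ce a2 5a 5c 4d]
D5: mem[0x10..0x17] <- [aa 40 a0 ce a2 5a 5c 4d]
query mem[0x11]=0x40, mem[0x0d]=0xa2, mem[0x2a]=0x3b

MEM[0x11,0x0d,0x2a] = 40 a2 3b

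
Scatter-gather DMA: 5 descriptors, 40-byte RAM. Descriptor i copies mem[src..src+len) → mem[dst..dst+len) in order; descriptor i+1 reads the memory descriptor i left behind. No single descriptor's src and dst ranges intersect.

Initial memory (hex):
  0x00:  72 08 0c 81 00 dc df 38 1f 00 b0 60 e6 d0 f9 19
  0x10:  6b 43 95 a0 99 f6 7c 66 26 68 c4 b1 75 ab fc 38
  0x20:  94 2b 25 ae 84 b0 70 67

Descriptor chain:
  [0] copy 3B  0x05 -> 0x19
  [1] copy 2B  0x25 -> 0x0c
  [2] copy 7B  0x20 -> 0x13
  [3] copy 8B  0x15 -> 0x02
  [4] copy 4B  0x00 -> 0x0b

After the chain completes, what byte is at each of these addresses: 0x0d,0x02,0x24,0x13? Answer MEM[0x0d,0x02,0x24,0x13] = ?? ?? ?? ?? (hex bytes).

MEM[0x0d,0x02,0x24,0x13] = 25 25 84 94

  after D0: wrote 3B at 0x19 = dcdf38
  after D1: wrote 2B at 0x0c = b070
  after D2: wrote 7B at 0x13 = 942b25ae84b070
  after D3: wrote 8B at 0x02 = 25ae84b070df3875
  after D4: wrote 4B at 0x0b = 720825ae
query mem[0x0d]=0x25, mem[0x02]=0x25, mem[0x24]=0x84, mem[0x13]=0x94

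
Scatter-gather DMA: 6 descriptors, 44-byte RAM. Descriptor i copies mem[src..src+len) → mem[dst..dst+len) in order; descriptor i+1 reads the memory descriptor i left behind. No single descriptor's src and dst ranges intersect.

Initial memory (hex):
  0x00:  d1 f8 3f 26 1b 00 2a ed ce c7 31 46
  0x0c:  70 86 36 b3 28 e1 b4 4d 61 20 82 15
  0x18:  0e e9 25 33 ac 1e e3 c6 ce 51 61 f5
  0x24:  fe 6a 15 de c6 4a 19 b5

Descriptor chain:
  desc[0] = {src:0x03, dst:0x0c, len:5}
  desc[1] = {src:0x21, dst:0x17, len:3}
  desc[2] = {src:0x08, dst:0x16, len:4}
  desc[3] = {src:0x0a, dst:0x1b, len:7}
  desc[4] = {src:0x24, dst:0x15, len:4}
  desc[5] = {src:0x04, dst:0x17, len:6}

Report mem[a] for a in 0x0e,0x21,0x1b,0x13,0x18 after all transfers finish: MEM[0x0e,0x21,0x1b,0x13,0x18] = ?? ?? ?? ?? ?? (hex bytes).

D0: mem[0x0c..0x10] <- [26 1b 00 2a ed]
D1: mem[0x17..0x19] <- [51 61 f5]
D2: mem[0x16..0x19] <- [ce c7 31 46]
D3: mem[0x1b..0x21] <- [31 46 26 1b 00 2a ed]
D4: mem[0x15..0x18] <- [fe 6a 15 de]
D5: mem[0x17..0x1c] <- [1b 00 2a ed ce c7]
query mem[0x0e]=0x00, mem[0x21]=0xed, mem[0x1b]=0xce, mem[0x13]=0x4d, mem[0x18]=0x00

MEM[0x0e,0x21,0x1b,0x13,0x18] = 00 ed ce 4d 00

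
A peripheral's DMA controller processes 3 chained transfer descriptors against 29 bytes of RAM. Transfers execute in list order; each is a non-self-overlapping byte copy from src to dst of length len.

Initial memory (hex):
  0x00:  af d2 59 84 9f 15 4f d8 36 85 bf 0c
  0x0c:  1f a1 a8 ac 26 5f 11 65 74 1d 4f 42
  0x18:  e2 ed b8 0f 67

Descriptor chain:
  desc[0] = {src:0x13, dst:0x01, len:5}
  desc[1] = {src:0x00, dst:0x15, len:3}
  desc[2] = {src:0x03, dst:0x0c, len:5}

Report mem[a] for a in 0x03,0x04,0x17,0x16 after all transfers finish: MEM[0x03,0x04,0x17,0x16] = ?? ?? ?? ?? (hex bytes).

  after D0: wrote 5B at 0x01 = 65741d4f42
  after D1: wrote 3B at 0x15 = af6574
  after D2: wrote 5B at 0x0c = 1d4f424fd8
query mem[0x03]=0x1d, mem[0x04]=0x4f, mem[0x17]=0x74, mem[0x16]=0x65

MEM[0x03,0x04,0x17,0x16] = 1d 4f 74 65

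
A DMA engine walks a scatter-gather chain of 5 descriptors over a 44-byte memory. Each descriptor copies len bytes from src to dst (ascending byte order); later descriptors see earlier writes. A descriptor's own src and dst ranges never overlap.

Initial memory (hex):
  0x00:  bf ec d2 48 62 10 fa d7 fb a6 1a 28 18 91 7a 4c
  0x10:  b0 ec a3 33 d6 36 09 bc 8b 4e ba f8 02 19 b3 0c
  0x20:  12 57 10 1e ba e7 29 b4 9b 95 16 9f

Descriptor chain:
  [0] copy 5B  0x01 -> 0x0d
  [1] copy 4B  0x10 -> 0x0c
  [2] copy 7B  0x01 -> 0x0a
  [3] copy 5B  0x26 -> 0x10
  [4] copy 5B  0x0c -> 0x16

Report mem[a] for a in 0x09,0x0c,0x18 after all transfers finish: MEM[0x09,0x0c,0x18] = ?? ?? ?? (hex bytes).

MEM[0x09,0x0c,0x18] = a6 48 10

  after D0: wrote 5B at 0x0d = ecd2486210
  after D1: wrote 4B at 0x0c = 6210a333
  after D2: wrote 7B at 0x0a = ecd2486210fad7
  after D3: wrote 5B at 0x10 = 29b49b9516
  after D4: wrote 5B at 0x16 = 486210fa29
query mem[0x09]=0xa6, mem[0x0c]=0x48, mem[0x18]=0x10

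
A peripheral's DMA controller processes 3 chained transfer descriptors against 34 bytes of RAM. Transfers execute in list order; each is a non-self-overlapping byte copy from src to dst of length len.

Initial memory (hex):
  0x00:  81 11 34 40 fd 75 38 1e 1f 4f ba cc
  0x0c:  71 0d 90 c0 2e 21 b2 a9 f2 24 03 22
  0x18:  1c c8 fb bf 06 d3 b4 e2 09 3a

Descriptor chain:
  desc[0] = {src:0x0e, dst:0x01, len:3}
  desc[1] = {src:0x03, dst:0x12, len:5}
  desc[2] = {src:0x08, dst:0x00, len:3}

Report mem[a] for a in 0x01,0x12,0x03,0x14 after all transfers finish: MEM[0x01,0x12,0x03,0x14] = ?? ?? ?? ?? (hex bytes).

MEM[0x01,0x12,0x03,0x14] = 4f 2e 2e 75

#0 dst[0x01+3] := {0x90,0xc0,0x2e}
#1 dst[0x12+5] := {0x2e,0xfd,0x75,0x38,0x1e}
#2 dst[0x00+3] := {0x1f,0x4f,0xba}
query mem[0x01]=0x4f, mem[0x12]=0x2e, mem[0x03]=0x2e, mem[0x14]=0x75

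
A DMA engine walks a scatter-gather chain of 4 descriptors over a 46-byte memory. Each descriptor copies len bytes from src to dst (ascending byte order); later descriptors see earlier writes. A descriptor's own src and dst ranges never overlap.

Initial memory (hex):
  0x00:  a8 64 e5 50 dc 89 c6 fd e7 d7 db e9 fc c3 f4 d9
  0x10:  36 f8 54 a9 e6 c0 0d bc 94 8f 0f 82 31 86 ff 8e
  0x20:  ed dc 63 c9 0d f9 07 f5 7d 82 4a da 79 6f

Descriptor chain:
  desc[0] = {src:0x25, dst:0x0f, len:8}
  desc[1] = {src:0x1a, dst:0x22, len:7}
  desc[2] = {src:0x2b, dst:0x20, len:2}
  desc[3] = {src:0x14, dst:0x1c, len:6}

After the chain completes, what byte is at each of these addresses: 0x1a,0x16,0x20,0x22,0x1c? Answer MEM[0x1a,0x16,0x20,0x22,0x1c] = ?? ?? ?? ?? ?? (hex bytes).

#0 dst[0x0f+8] := {0xf9,0x07,0xf5,0x7d,0x82,0x4a,0xda,0x79}
#1 dst[0x22+7] := {0x0f,0x82,0x31,0x86,0xff,0x8e,0xed}
#2 dst[0x20+2] := {0xda,0x79}
#3 dst[0x1c+6] := {0x4a,0xda,0x79,0xbc,0x94,0x8f}
query mem[0x1a]=0x0f, mem[0x16]=0x79, mem[0x20]=0x94, mem[0x22]=0x0f, mem[0x1c]=0x4a

MEM[0x1a,0x16,0x20,0x22,0x1c] = 0f 79 94 0f 4a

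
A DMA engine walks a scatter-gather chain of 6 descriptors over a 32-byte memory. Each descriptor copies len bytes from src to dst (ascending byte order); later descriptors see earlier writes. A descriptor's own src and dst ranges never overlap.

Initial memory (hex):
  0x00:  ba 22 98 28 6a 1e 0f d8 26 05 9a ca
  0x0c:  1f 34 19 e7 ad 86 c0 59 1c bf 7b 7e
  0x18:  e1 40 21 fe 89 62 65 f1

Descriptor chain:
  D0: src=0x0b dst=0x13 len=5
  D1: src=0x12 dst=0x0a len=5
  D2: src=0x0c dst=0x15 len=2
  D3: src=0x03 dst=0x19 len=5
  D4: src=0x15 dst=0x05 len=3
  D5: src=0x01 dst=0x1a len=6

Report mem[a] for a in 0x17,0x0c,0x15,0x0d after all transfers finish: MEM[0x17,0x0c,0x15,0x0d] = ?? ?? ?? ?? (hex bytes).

MEM[0x17,0x0c,0x15,0x0d] = e7 1f 1f 34

  after D0: wrote 5B at 0x13 = ca1f3419e7
  after D1: wrote 5B at 0x0a = c0ca1f3419
  after D2: wrote 2B at 0x15 = 1f34
  after D3: wrote 5B at 0x19 = 286a1e0fd8
  after D4: wrote 3B at 0x05 = 1f34e7
  after D5: wrote 6B at 0x1a = 2298286a1f34
query mem[0x17]=0xe7, mem[0x0c]=0x1f, mem[0x15]=0x1f, mem[0x0d]=0x34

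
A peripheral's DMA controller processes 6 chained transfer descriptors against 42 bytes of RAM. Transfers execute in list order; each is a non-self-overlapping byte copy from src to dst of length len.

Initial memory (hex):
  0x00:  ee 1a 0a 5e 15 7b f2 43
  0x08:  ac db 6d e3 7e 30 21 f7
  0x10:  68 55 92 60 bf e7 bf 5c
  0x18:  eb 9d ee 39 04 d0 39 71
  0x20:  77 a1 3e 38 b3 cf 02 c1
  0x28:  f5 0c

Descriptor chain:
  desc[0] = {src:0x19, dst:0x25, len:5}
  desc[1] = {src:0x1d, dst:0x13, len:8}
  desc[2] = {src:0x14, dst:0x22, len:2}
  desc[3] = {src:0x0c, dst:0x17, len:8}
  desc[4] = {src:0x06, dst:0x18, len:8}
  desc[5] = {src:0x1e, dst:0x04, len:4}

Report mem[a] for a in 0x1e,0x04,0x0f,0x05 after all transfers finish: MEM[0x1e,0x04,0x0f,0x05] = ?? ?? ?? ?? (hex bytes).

[0] 0x19->0x25 len=5 : 9d ee 39 04 d0
[1] 0x1d->0x13 len=8 : d0 39 71 77 a1 3e 38 b3
[2] 0x14->0x22 len=2 : 39 71
[3] 0x0c->0x17 len=8 : 7e 30 21 f7 68 55 92 d0
[4] 0x06->0x18 len=8 : f2 43 ac db 6d e3 7e 30
[5] 0x1e->0x04 len=4 : 7e 30 77 a1
query mem[0x1e]=0x7e, mem[0x04]=0x7e, mem[0x0f]=0xf7, mem[0x05]=0x30

MEM[0x1e,0x04,0x0f,0x05] = 7e 7e f7 30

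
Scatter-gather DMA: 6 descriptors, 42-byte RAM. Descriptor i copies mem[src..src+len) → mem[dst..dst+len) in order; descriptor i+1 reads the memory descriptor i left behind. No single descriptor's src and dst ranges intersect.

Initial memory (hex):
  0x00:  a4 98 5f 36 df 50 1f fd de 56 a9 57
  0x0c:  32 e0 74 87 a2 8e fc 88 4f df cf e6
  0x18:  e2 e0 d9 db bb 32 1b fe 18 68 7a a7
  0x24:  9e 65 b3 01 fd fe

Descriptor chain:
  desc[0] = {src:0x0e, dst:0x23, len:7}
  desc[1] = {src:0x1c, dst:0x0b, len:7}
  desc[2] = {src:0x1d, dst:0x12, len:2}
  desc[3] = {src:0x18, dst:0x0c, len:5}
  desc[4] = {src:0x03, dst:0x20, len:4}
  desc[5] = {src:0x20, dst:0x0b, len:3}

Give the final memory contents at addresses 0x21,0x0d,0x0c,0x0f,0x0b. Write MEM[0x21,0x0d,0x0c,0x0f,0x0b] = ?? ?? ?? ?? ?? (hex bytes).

MEM[0x21,0x0d,0x0c,0x0f,0x0b] = df 50 df db 36

D0: mem[0x23..0x29] <- [74 87 a2 8e fc 88 4f]
D1: mem[0x0b..0x11] <- [bb 32 1b fe 18 68 7a]
D2: mem[0x12..0x13] <- [32 1b]
D3: mem[0x0c..0x10] <- [e2 e0 d9 db bb]
D4: mem[0x20..0x23] <- [36 df 50 1f]
D5: mem[0x0b..0x0d] <- [36 df 50]
query mem[0x21]=0xdf, mem[0x0d]=0x50, mem[0x0c]=0xdf, mem[0x0f]=0xdb, mem[0x0b]=0x36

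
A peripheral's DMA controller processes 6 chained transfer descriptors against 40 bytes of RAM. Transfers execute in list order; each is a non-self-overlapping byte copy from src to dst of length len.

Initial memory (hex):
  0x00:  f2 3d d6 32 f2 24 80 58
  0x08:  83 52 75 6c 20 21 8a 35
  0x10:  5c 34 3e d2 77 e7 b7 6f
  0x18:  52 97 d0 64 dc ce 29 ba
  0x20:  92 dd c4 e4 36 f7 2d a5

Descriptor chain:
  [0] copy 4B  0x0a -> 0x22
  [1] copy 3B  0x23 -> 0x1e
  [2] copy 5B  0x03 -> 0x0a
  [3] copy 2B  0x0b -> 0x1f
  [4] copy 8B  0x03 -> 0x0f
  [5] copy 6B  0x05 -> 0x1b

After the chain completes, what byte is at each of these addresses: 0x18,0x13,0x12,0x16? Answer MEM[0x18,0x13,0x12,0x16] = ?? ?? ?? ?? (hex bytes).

MEM[0x18,0x13,0x12,0x16] = 52 58 80 32

[0] 0x0a->0x22 len=4 : 75 6c 20 21
[1] 0x23->0x1e len=3 : 6c 20 21
[2] 0x03->0x0a len=5 : 32 f2 24 80 58
[3] 0x0b->0x1f len=2 : f2 24
[4] 0x03->0x0f len=8 : 32 f2 24 80 58 83 52 32
[5] 0x05->0x1b len=6 : 24 80 58 83 52 32
query mem[0x18]=0x52, mem[0x13]=0x58, mem[0x12]=0x80, mem[0x16]=0x32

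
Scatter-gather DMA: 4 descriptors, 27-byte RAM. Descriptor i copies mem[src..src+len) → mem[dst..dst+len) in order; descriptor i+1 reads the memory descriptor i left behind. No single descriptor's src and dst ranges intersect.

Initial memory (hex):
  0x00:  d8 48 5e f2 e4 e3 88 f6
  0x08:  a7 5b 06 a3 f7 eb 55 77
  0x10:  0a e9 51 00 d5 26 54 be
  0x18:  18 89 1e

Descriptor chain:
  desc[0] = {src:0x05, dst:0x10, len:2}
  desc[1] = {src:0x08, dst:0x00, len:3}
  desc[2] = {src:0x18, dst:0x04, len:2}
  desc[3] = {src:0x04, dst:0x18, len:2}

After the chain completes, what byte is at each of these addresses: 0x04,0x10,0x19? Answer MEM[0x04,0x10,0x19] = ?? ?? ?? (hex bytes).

#0 dst[0x10+2] := {0xe3,0x88}
#1 dst[0x00+3] := {0xa7,0x5b,0x06}
#2 dst[0x04+2] := {0x18,0x89}
#3 dst[0x18+2] := {0x18,0x89}
query mem[0x04]=0x18, mem[0x10]=0xe3, mem[0x19]=0x89

MEM[0x04,0x10,0x19] = 18 e3 89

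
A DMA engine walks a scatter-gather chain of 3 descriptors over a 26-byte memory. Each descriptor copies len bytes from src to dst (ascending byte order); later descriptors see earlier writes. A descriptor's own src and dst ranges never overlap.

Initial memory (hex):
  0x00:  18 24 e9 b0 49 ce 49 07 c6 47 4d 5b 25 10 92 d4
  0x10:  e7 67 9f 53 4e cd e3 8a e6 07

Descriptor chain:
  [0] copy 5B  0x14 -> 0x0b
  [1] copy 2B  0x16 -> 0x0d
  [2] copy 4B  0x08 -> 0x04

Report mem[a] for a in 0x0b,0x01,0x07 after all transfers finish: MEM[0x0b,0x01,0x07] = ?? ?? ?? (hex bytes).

D0: mem[0x0b..0x0f] <- [4e cd e3 8a e6]
D1: mem[0x0d..0x0e] <- [e3 8a]
D2: mem[0x04..0x07] <- [c6 47 4d 4e]
query mem[0x0b]=0x4e, mem[0x01]=0x24, mem[0x07]=0x4e

MEM[0x0b,0x01,0x07] = 4e 24 4e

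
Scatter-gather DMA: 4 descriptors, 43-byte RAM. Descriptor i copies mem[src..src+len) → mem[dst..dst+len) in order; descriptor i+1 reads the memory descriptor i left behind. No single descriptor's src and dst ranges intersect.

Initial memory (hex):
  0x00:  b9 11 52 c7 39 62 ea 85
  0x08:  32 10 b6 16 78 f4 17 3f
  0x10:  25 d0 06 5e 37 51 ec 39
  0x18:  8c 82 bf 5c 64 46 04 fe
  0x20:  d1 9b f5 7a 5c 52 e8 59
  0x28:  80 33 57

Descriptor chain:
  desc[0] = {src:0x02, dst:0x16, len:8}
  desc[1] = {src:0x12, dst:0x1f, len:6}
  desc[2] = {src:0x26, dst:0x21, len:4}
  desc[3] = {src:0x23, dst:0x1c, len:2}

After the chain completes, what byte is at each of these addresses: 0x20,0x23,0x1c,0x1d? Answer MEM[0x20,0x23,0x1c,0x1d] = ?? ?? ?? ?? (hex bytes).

MEM[0x20,0x23,0x1c,0x1d] = 5e 80 80 33

D0: mem[0x16..0x1d] <- [52 c7 39 62 ea 85 32 10]
D1: mem[0x1f..0x24] <- [06 5e 37 51 52 c7]
D2: mem[0x21..0x24] <- [e8 59 80 33]
D3: mem[0x1c..0x1d] <- [80 33]
query mem[0x20]=0x5e, mem[0x23]=0x80, mem[0x1c]=0x80, mem[0x1d]=0x33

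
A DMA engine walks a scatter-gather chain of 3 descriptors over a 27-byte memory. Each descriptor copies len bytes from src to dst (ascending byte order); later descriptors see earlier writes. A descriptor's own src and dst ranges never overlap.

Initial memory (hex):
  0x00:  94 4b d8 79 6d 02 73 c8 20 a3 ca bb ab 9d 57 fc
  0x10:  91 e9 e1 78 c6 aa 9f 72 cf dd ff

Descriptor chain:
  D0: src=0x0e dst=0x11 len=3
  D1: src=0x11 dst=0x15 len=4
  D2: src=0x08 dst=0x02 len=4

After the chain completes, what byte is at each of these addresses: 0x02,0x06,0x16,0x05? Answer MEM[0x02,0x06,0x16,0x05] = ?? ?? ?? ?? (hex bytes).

MEM[0x02,0x06,0x16,0x05] = 20 73 fc bb

#0 dst[0x11+3] := {0x57,0xfc,0x91}
#1 dst[0x15+4] := {0x57,0xfc,0x91,0xc6}
#2 dst[0x02+4] := {0x20,0xa3,0xca,0xbb}
query mem[0x02]=0x20, mem[0x06]=0x73, mem[0x16]=0xfc, mem[0x05]=0xbb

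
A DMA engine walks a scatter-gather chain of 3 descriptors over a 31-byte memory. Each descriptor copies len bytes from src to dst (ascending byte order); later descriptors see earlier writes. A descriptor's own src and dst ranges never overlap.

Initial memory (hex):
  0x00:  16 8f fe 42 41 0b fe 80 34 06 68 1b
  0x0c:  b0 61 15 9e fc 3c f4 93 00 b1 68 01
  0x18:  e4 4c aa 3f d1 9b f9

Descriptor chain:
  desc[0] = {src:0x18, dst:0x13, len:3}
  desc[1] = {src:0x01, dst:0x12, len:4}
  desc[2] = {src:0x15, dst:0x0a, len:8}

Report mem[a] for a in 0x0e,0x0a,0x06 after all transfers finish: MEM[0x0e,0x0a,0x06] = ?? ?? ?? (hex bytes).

MEM[0x0e,0x0a,0x06] = 4c 41 fe

D0: mem[0x13..0x15] <- [e4 4c aa]
D1: mem[0x12..0x15] <- [8f fe 42 41]
D2: mem[0x0a..0x11] <- [41 68 01 e4 4c aa 3f d1]
query mem[0x0e]=0x4c, mem[0x0a]=0x41, mem[0x06]=0xfe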